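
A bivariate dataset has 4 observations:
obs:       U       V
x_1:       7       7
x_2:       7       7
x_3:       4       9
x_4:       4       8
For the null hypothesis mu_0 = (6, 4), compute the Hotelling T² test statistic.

Step 1 — sample mean vector:
  mean(U) = (7 + 7 + 4 + 4) / 4 = 22/4 = 5.5
  mean(V) = (7 + 7 + 9 + 8) / 4 = 31/4 = 7.75
  x̄ = (5.5, 7.75),  deviation x̄ - mu_0 = (5.5, 7.75) - (6, 4) = (-0.5, 3.75).

Step 2 — sample covariance matrix, S[i,j] = (1/(n-1)) · Σ_k (x_{k,i} - mean_i) · (x_{k,j} - mean_j), divisor n-1 = 3:
  S[U,U] = ((1.5)·(1.5) + (1.5)·(1.5) + (-1.5)·(-1.5) + (-1.5)·(-1.5)) / 3 = 9/3 = 3
  S[U,V] = ((1.5)·(-0.75) + (1.5)·(-0.75) + (-1.5)·(1.25) + (-1.5)·(0.25)) / 3 = -4.5/3 = -1.5
  S[V,V] = ((-0.75)·(-0.75) + (-0.75)·(-0.75) + (1.25)·(1.25) + (0.25)·(0.25)) / 3 = 2.75/3 = 0.9167
  S = [[3, -1.5],
 [-1.5, 0.9167]].

Step 3 — invert S. det(S) = 3·0.9167 - (-1.5)² = 0.5.
  S^{-1} = (1/det) · [[d, -b], [-b, a]] = [[1.8333, 3],
 [3, 6]].

Step 4 — quadratic form (x̄ - mu_0)^T · S^{-1} · (x̄ - mu_0):
  S^{-1} · (x̄ - mu_0) = (10.3333, 21),
  (x̄ - mu_0)^T · [...] = (-0.5)·(10.3333) + (3.75)·(21) = 73.5833.

Step 5 — scale by n: T² = 4 · 73.5833 = 294.3333.

T² ≈ 294.3333


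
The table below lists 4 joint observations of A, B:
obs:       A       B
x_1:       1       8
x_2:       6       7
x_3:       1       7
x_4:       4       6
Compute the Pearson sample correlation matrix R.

Step 1 — column means:
  mean(A) = (1 + 6 + 1 + 4) / 4 = 12/4 = 3
  mean(B) = (8 + 7 + 7 + 6) / 4 = 28/4 = 7

Step 2 — sample variances and covariances s[i,j] = (1/(n-1)) · Σ_k (x_{k,i} - mean_i) · (x_{k,j} - mean_j), with n-1 = 3:
  s[A,A] = ((-2)·(-2) + (3)·(3) + (-2)·(-2) + (1)·(1)) / 3 = 18/3 = 6
  s[A,B] = ((-2)·(1) + (3)·(0) + (-2)·(0) + (1)·(-1)) / 3 = -3/3 = -1
  s[B,B] = ((1)·(1) + (0)·(0) + (0)·(0) + (-1)·(-1)) / 3 = 2/3 = 0.6667
  Sample standard deviations s_i = √(s[i,i]):
  s(A) = √(6) = 2.4495
  s(B) = √(0.6667) = 0.8165

Step 3 — r_{ij} = s_{ij} / (s_i · s_j):
  r[A,A] = 1 (diagonal).
  r[A,B] = -1 / (2.4495 · 0.8165) = -1 / 2 = -0.5
  r[B,B] = 1 (diagonal).

R is symmetric with unit diagonal. Assembling:

R = [[1, -0.5],
 [-0.5, 1]]


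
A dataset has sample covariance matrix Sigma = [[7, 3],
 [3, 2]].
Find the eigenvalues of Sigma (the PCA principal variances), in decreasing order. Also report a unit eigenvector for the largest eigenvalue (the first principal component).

Step 1 — characteristic polynomial of 2×2 Sigma:
  det(Sigma - λI) = λ² - trace · λ + det = 0.
  trace = 7 + 2 = 9, det = 7·2 - (3)² = 5.
Step 2 — discriminant:
  Δ = trace² - 4·det = 81 - 20 = 61.
Step 3 — eigenvalues:
  λ = (trace ± √Δ)/2 = (9 ± 7.8102)/2,
  λ_1 = 8.4051,  λ_2 = 0.5949.

Step 4 — unit eigenvector for λ_1: solve (Sigma - λ_1 I)v = 0. First row:
  (7 - 8.4051)·v_x + (3)·v_y = 0, i.e. (-1.4051)·v_x + (3)·v_y = 0,
  so v ∝ (b, λ_1 - a) = (3, 1.4051) = u.
  ||u|| = √((3)² + (1.4051)²) = √(10.9744) ≈ 3.3128,
  v_1 = u/||u|| ≈ (0.9056, 0.4242) (||v_1|| = 1).

λ_1 = 8.4051,  λ_2 = 0.5949;  v_1 ≈ (0.9056, 0.4242)


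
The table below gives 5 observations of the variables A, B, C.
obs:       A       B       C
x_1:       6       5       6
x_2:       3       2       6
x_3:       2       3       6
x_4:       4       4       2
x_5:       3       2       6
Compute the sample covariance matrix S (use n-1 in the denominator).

Step 1 — column means:
  mean(A) = (6 + 3 + 2 + 4 + 3) / 5 = 18/5 = 3.6
  mean(B) = (5 + 2 + 3 + 4 + 2) / 5 = 16/5 = 3.2
  mean(C) = (6 + 6 + 6 + 2 + 6) / 5 = 26/5 = 5.2

Step 2 — sample covariance S[i,j] = (1/(n-1)) · Σ_k (x_{k,i} - mean_i) · (x_{k,j} - mean_j), with n-1 = 4.
  S[A,A] = ((2.4)·(2.4) + (-0.6)·(-0.6) + (-1.6)·(-1.6) + (0.4)·(0.4) + (-0.6)·(-0.6)) / 4 = 9.2/4 = 2.3
  S[A,B] = ((2.4)·(1.8) + (-0.6)·(-1.2) + (-1.6)·(-0.2) + (0.4)·(0.8) + (-0.6)·(-1.2)) / 4 = 6.4/4 = 1.6
  S[A,C] = ((2.4)·(0.8) + (-0.6)·(0.8) + (-1.6)·(0.8) + (0.4)·(-3.2) + (-0.6)·(0.8)) / 4 = -1.6/4 = -0.4
  S[B,B] = ((1.8)·(1.8) + (-1.2)·(-1.2) + (-0.2)·(-0.2) + (0.8)·(0.8) + (-1.2)·(-1.2)) / 4 = 6.8/4 = 1.7
  S[B,C] = ((1.8)·(0.8) + (-1.2)·(0.8) + (-0.2)·(0.8) + (0.8)·(-3.2) + (-1.2)·(0.8)) / 4 = -3.2/4 = -0.8
  S[C,C] = ((0.8)·(0.8) + (0.8)·(0.8) + (0.8)·(0.8) + (-3.2)·(-3.2) + (0.8)·(0.8)) / 4 = 12.8/4 = 3.2

S is symmetric (S[j,i] = S[i,j]). Assembling:

S = [[2.3, 1.6, -0.4],
 [1.6, 1.7, -0.8],
 [-0.4, -0.8, 3.2]]


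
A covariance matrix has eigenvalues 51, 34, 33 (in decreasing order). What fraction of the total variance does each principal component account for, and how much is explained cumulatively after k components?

Step 1 — total variance = trace(Sigma) = Σ λ_i = 51 + 34 + 33 = 118.

Step 2 — fraction explained by component i = λ_i / Σ λ:
  PC1: 51/118 = 0.4322
  PC2: 34/118 = 0.2881
  PC3: 33/118 = 0.2797

Step 3 — cumulative fraction after k components = (λ_1 + ... + λ_k) / Σ λ:
  k = 1: 51/118 = 0.4322
  k = 2: (51 + 34)/118 = 85/118 = 0.7203
  k = 3: (51 + 34 + 33)/118 = 118/118 = 1

Summary (fraction, with percent):

explained: PC1 0.4322 (43.22%), PC2 0.2881 (28.81%), PC3 0.2797 (27.97%);  cumulative: 0.4322, 0.7203, 1


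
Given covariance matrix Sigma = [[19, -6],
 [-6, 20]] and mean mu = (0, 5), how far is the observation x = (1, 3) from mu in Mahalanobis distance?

Step 1 — centre the observation: (x - mu) = (1, -2).

Step 2 — invert Sigma. det(Sigma) = 19·20 - (-6)² = 344.
  Sigma^{-1} = (1/det) · [[d, -b], [-b, a]] = [[0.0581, 0.0174],
 [0.0174, 0.0552]].

Step 3 — form the quadratic (x - mu)^T · Sigma^{-1} · (x - mu):
  Sigma^{-1} · (x - mu) = (0.0233, -0.093).
  (x - mu)^T · [Sigma^{-1} · (x - mu)] = (1)·(0.0233) + (-2)·(-0.093) = 0.2093.

Step 4 — take square root: d = √(0.2093) ≈ 0.4575.

d(x, mu) = √(0.2093) ≈ 0.4575


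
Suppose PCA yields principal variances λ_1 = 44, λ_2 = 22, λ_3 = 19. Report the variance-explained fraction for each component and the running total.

Step 1 — total variance = trace(Sigma) = Σ λ_i = 44 + 22 + 19 = 85.

Step 2 — fraction explained by component i = λ_i / Σ λ:
  PC1: 44/85 = 0.5176
  PC2: 22/85 = 0.2588
  PC3: 19/85 = 0.2235

Step 3 — cumulative fraction after k components = (λ_1 + ... + λ_k) / Σ λ:
  k = 1: 44/85 = 0.5176
  k = 2: (44 + 22)/85 = 66/85 = 0.7765
  k = 3: (44 + 22 + 19)/85 = 85/85 = 1

Summary (fraction, with percent):

explained: PC1 0.5176 (51.76%), PC2 0.2588 (25.88%), PC3 0.2235 (22.35%);  cumulative: 0.5176, 0.7765, 1


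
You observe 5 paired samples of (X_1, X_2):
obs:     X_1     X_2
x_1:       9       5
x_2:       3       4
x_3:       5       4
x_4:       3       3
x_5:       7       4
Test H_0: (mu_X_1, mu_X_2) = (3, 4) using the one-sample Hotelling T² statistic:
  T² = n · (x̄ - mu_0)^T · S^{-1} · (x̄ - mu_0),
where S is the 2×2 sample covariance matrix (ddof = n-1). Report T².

Step 1 — sample mean vector:
  mean(X_1) = (9 + 3 + 5 + 3 + 7) / 5 = 27/5 = 5.4
  mean(X_2) = (5 + 4 + 4 + 3 + 4) / 5 = 20/5 = 4
  x̄ = (5.4, 4),  deviation x̄ - mu_0 = (5.4, 4) - (3, 4) = (2.4, 0).

Step 2 — sample covariance matrix, S[i,j] = (1/(n-1)) · Σ_k (x_{k,i} - mean_i) · (x_{k,j} - mean_j), divisor n-1 = 4:
  S[X_1,X_1] = ((3.6)·(3.6) + (-2.4)·(-2.4) + (-0.4)·(-0.4) + (-2.4)·(-2.4) + (1.6)·(1.6)) / 4 = 27.2/4 = 6.8
  S[X_1,X_2] = ((3.6)·(1) + (-2.4)·(0) + (-0.4)·(0) + (-2.4)·(-1) + (1.6)·(0)) / 4 = 6/4 = 1.5
  S[X_2,X_2] = ((1)·(1) + (0)·(0) + (0)·(0) + (-1)·(-1) + (0)·(0)) / 4 = 2/4 = 0.5
  S = [[6.8, 1.5],
 [1.5, 0.5]].

Step 3 — invert S. det(S) = 6.8·0.5 - (1.5)² = 1.15.
  S^{-1} = (1/det) · [[d, -b], [-b, a]] = [[0.4348, -1.3043],
 [-1.3043, 5.913]].

Step 4 — quadratic form (x̄ - mu_0)^T · S^{-1} · (x̄ - mu_0):
  S^{-1} · (x̄ - mu_0) = (1.0435, -3.1304),
  (x̄ - mu_0)^T · [...] = (2.4)·(1.0435) + (0)·(-3.1304) = 2.5043.

Step 5 — scale by n: T² = 5 · 2.5043 = 12.5217.

T² ≈ 12.5217


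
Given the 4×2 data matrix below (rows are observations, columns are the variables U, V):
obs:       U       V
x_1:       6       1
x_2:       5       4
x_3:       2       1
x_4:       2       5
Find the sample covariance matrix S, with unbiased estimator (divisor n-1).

Step 1 — column means:
  mean(U) = (6 + 5 + 2 + 2) / 4 = 15/4 = 3.75
  mean(V) = (1 + 4 + 1 + 5) / 4 = 11/4 = 2.75

Step 2 — sample covariance S[i,j] = (1/(n-1)) · Σ_k (x_{k,i} - mean_i) · (x_{k,j} - mean_j), with n-1 = 3.
  S[U,U] = ((2.25)·(2.25) + (1.25)·(1.25) + (-1.75)·(-1.75) + (-1.75)·(-1.75)) / 3 = 12.75/3 = 4.25
  S[U,V] = ((2.25)·(-1.75) + (1.25)·(1.25) + (-1.75)·(-1.75) + (-1.75)·(2.25)) / 3 = -3.25/3 = -1.0833
  S[V,V] = ((-1.75)·(-1.75) + (1.25)·(1.25) + (-1.75)·(-1.75) + (2.25)·(2.25)) / 3 = 12.75/3 = 4.25

S is symmetric (S[j,i] = S[i,j]). Assembling:

S = [[4.25, -1.0833],
 [-1.0833, 4.25]]


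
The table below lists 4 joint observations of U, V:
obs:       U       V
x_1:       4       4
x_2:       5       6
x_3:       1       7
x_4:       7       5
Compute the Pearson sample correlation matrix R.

Step 1 — column means:
  mean(U) = (4 + 5 + 1 + 7) / 4 = 17/4 = 4.25
  mean(V) = (4 + 6 + 7 + 5) / 4 = 22/4 = 5.5

Step 2 — sample variances and covariances s[i,j] = (1/(n-1)) · Σ_k (x_{k,i} - mean_i) · (x_{k,j} - mean_j), with n-1 = 3:
  s[U,U] = ((-0.25)·(-0.25) + (0.75)·(0.75) + (-3.25)·(-3.25) + (2.75)·(2.75)) / 3 = 18.75/3 = 6.25
  s[U,V] = ((-0.25)·(-1.5) + (0.75)·(0.5) + (-3.25)·(1.5) + (2.75)·(-0.5)) / 3 = -5.5/3 = -1.8333
  s[V,V] = ((-1.5)·(-1.5) + (0.5)·(0.5) + (1.5)·(1.5) + (-0.5)·(-0.5)) / 3 = 5/3 = 1.6667
  Sample standard deviations s_i = √(s[i,i]):
  s(U) = √(6.25) = 2.5
  s(V) = √(1.6667) = 1.291

Step 3 — r_{ij} = s_{ij} / (s_i · s_j):
  r[U,U] = 1 (diagonal).
  r[U,V] = -1.8333 / (2.5 · 1.291) = -1.8333 / 3.2275 = -0.568
  r[V,V] = 1 (diagonal).

R is symmetric with unit diagonal. Assembling:

R = [[1, -0.568],
 [-0.568, 1]]


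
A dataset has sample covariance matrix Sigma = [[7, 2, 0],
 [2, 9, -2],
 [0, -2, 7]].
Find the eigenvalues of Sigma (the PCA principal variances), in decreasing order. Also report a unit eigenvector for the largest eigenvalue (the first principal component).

Step 1 — characteristic polynomial p(λ) = det(λI - Sigma) = λ³ - tr·λ² + c_1·λ - det, where tr = trace, c_1 = sum of the principal 2×2 minors, det = det(Sigma):
  tr = 7 + 9 + 7 = 23,
  c_1 = (7·9 - (2)²) + (7·7 - (0)²) + (9·7 - (-2)²) = 59 + 49 + 59 = 167,
  det = 7·(9·7 - (-2)²) - (2)·((2)·7 - (-2)·(0)) + (0)·((2)·(-2) - 9·(0)) = 7·(59) - (2)·(14) + (0)·(-4) = 385.
  So p(λ) = λ³ - 23λ² + 167λ - 385.
Step 2 — look for an integer root (rational root theorem: any rational root is an integer divisor of 385). Testing λ = 5:
  p(5) = 125 - 575 + 835 - 385 = 0  ✓
  Dividing out (λ - 5): p(λ) = (λ - 5)(λ² - 18λ + 77).
Step 3 — remaining eigenvalues from the quadratic λ² - 18λ + 77 = 0:
  Δ = 18² - 4·77 = 324 - 308 = 16,  λ = (18 ± √16)/2 = (18 ± 4)/2 = 11 or 7.
  Sorted: λ_1 = 11,  λ_2 = 7,  λ_3 = 5  (check: sum = 23 = tr ✓).

Step 4 — unit eigenvector for λ_1 = 11: v spans the null space of (Sigma - λ_1 I), whose rows are
  r_1 = (-4, 2, 0),  r_2 = (2, -2, -2),  r_3 = (0, -2, -4).
  v is orthogonal to every row, so take v ∝ r_1 × r_2 = ((2)·(-2) - (0)·(-2), (0)·(2) - (-4)·(-2), (-4)·(-2) - (2)·(2)) = (-4, -8, 4).
  Rescale (divide by 4; multiply by -1 so the first nonzero entry is positive): u = (1, 2, -1).
  ||u|| = √((1)² + (2)² + (-1)²) = √(6) ≈ 2.4495,  v_1 = u/||u|| ≈ (0.4082, 0.8165, -0.4082) (||v_1|| = 1).

λ_1 = 11,  λ_2 = 7,  λ_3 = 5;  v_1 ≈ (0.4082, 0.8165, -0.4082)


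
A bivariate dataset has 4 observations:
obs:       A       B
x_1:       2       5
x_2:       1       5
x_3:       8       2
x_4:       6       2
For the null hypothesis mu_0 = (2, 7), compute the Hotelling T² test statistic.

Step 1 — sample mean vector:
  mean(A) = (2 + 1 + 8 + 6) / 4 = 17/4 = 4.25
  mean(B) = (5 + 5 + 2 + 2) / 4 = 14/4 = 3.5
  x̄ = (4.25, 3.5),  deviation x̄ - mu_0 = (4.25, 3.5) - (2, 7) = (2.25, -3.5).

Step 2 — sample covariance matrix, S[i,j] = (1/(n-1)) · Σ_k (x_{k,i} - mean_i) · (x_{k,j} - mean_j), divisor n-1 = 3:
  S[A,A] = ((-2.25)·(-2.25) + (-3.25)·(-3.25) + (3.75)·(3.75) + (1.75)·(1.75)) / 3 = 32.75/3 = 10.9167
  S[A,B] = ((-2.25)·(1.5) + (-3.25)·(1.5) + (3.75)·(-1.5) + (1.75)·(-1.5)) / 3 = -16.5/3 = -5.5
  S[B,B] = ((1.5)·(1.5) + (1.5)·(1.5) + (-1.5)·(-1.5) + (-1.5)·(-1.5)) / 3 = 9/3 = 3
  S = [[10.9167, -5.5],
 [-5.5, 3]].

Step 3 — invert S. det(S) = 10.9167·3 - (-5.5)² = 2.5.
  S^{-1} = (1/det) · [[d, -b], [-b, a]] = [[1.2, 2.2],
 [2.2, 4.3667]].

Step 4 — quadratic form (x̄ - mu_0)^T · S^{-1} · (x̄ - mu_0):
  S^{-1} · (x̄ - mu_0) = (-5, -10.3333),
  (x̄ - mu_0)^T · [...] = (2.25)·(-5) + (-3.5)·(-10.3333) = 24.9167.

Step 5 — scale by n: T² = 4 · 24.9167 = 99.6667.

T² ≈ 99.6667


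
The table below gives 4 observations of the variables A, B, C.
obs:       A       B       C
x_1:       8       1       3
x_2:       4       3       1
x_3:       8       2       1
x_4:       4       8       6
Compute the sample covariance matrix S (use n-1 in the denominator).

Step 1 — column means:
  mean(A) = (8 + 4 + 8 + 4) / 4 = 24/4 = 6
  mean(B) = (1 + 3 + 2 + 8) / 4 = 14/4 = 3.5
  mean(C) = (3 + 1 + 1 + 6) / 4 = 11/4 = 2.75

Step 2 — sample covariance S[i,j] = (1/(n-1)) · Σ_k (x_{k,i} - mean_i) · (x_{k,j} - mean_j), with n-1 = 3.
  S[A,A] = ((2)·(2) + (-2)·(-2) + (2)·(2) + (-2)·(-2)) / 3 = 16/3 = 5.3333
  S[A,B] = ((2)·(-2.5) + (-2)·(-0.5) + (2)·(-1.5) + (-2)·(4.5)) / 3 = -16/3 = -5.3333
  S[A,C] = ((2)·(0.25) + (-2)·(-1.75) + (2)·(-1.75) + (-2)·(3.25)) / 3 = -6/3 = -2
  S[B,B] = ((-2.5)·(-2.5) + (-0.5)·(-0.5) + (-1.5)·(-1.5) + (4.5)·(4.5)) / 3 = 29/3 = 9.6667
  S[B,C] = ((-2.5)·(0.25) + (-0.5)·(-1.75) + (-1.5)·(-1.75) + (4.5)·(3.25)) / 3 = 17.5/3 = 5.8333
  S[C,C] = ((0.25)·(0.25) + (-1.75)·(-1.75) + (-1.75)·(-1.75) + (3.25)·(3.25)) / 3 = 16.75/3 = 5.5833

S is symmetric (S[j,i] = S[i,j]). Assembling:

S = [[5.3333, -5.3333, -2],
 [-5.3333, 9.6667, 5.8333],
 [-2, 5.8333, 5.5833]]


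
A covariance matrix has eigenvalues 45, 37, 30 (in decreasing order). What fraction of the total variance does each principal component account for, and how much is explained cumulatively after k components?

Step 1 — total variance = trace(Sigma) = Σ λ_i = 45 + 37 + 30 = 112.

Step 2 — fraction explained by component i = λ_i / Σ λ:
  PC1: 45/112 = 0.4018
  PC2: 37/112 = 0.3304
  PC3: 30/112 = 0.2679

Step 3 — cumulative fraction after k components = (λ_1 + ... + λ_k) / Σ λ:
  k = 1: 45/112 = 0.4018
  k = 2: (45 + 37)/112 = 82/112 = 0.7321
  k = 3: (45 + 37 + 30)/112 = 112/112 = 1

Summary (fraction, with percent):

explained: PC1 0.4018 (40.18%), PC2 0.3304 (33.04%), PC3 0.2679 (26.79%);  cumulative: 0.4018, 0.7321, 1


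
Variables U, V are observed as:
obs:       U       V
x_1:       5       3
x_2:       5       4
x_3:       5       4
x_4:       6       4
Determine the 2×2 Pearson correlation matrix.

Step 1 — column means:
  mean(U) = (5 + 5 + 5 + 6) / 4 = 21/4 = 5.25
  mean(V) = (3 + 4 + 4 + 4) / 4 = 15/4 = 3.75

Step 2 — sample variances and covariances s[i,j] = (1/(n-1)) · Σ_k (x_{k,i} - mean_i) · (x_{k,j} - mean_j), with n-1 = 3:
  s[U,U] = ((-0.25)·(-0.25) + (-0.25)·(-0.25) + (-0.25)·(-0.25) + (0.75)·(0.75)) / 3 = 0.75/3 = 0.25
  s[U,V] = ((-0.25)·(-0.75) + (-0.25)·(0.25) + (-0.25)·(0.25) + (0.75)·(0.25)) / 3 = 0.25/3 = 0.0833
  s[V,V] = ((-0.75)·(-0.75) + (0.25)·(0.25) + (0.25)·(0.25) + (0.25)·(0.25)) / 3 = 0.75/3 = 0.25
  Sample standard deviations s_i = √(s[i,i]):
  s(U) = √(0.25) = 0.5
  s(V) = √(0.25) = 0.5

Step 3 — r_{ij} = s_{ij} / (s_i · s_j):
  r[U,U] = 1 (diagonal).
  r[U,V] = 0.0833 / (0.5 · 0.5) = 0.0833 / 0.25 = 0.3333
  r[V,V] = 1 (diagonal).

R is symmetric with unit diagonal. Assembling:

R = [[1, 0.3333],
 [0.3333, 1]]


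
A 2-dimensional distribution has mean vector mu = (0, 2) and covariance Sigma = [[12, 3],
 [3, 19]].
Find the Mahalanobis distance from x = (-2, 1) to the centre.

Step 1 — centre the observation: (x - mu) = (-2, -1).

Step 2 — invert Sigma. det(Sigma) = 12·19 - (3)² = 219.
  Sigma^{-1} = (1/det) · [[d, -b], [-b, a]] = [[0.0868, -0.0137],
 [-0.0137, 0.0548]].

Step 3 — form the quadratic (x - mu)^T · Sigma^{-1} · (x - mu):
  Sigma^{-1} · (x - mu) = (-0.1598, -0.0274).
  (x - mu)^T · [Sigma^{-1} · (x - mu)] = (-2)·(-0.1598) + (-1)·(-0.0274) = 0.347.

Step 4 — take square root: d = √(0.347) ≈ 0.5891.

d(x, mu) = √(0.347) ≈ 0.5891


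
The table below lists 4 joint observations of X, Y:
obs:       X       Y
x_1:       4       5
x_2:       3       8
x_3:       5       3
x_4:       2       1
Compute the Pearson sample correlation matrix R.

Step 1 — column means:
  mean(X) = (4 + 3 + 5 + 2) / 4 = 14/4 = 3.5
  mean(Y) = (5 + 8 + 3 + 1) / 4 = 17/4 = 4.25

Step 2 — sample variances and covariances s[i,j] = (1/(n-1)) · Σ_k (x_{k,i} - mean_i) · (x_{k,j} - mean_j), with n-1 = 3:
  s[X,X] = ((0.5)·(0.5) + (-0.5)·(-0.5) + (1.5)·(1.5) + (-1.5)·(-1.5)) / 3 = 5/3 = 1.6667
  s[X,Y] = ((0.5)·(0.75) + (-0.5)·(3.75) + (1.5)·(-1.25) + (-1.5)·(-3.25)) / 3 = 1.5/3 = 0.5
  s[Y,Y] = ((0.75)·(0.75) + (3.75)·(3.75) + (-1.25)·(-1.25) + (-3.25)·(-3.25)) / 3 = 26.75/3 = 8.9167
  Sample standard deviations s_i = √(s[i,i]):
  s(X) = √(1.6667) = 1.291
  s(Y) = √(8.9167) = 2.9861

Step 3 — r_{ij} = s_{ij} / (s_i · s_j):
  r[X,X] = 1 (diagonal).
  r[X,Y] = 0.5 / (1.291 · 2.9861) = 0.5 / 3.855 = 0.1297
  r[Y,Y] = 1 (diagonal).

R is symmetric with unit diagonal. Assembling:

R = [[1, 0.1297],
 [0.1297, 1]]


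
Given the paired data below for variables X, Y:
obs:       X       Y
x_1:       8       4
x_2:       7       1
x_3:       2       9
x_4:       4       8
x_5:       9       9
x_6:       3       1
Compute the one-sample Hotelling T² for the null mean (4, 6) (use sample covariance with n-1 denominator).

Step 1 — sample mean vector:
  mean(X) = (8 + 7 + 2 + 4 + 9 + 3) / 6 = 33/6 = 5.5
  mean(Y) = (4 + 1 + 9 + 8 + 9 + 1) / 6 = 32/6 = 5.3333
  x̄ = (5.5, 5.3333),  deviation x̄ - mu_0 = (5.5, 5.3333) - (4, 6) = (1.5, -0.6667).

Step 2 — sample covariance matrix, S[i,j] = (1/(n-1)) · Σ_k (x_{k,i} - mean_i) · (x_{k,j} - mean_j), divisor n-1 = 5:
  S[X,X] = ((2.5)·(2.5) + (1.5)·(1.5) + (-3.5)·(-3.5) + (-1.5)·(-1.5) + (3.5)·(3.5) + (-2.5)·(-2.5)) / 5 = 41.5/5 = 8.3
  S[X,Y] = ((2.5)·(-1.3333) + (1.5)·(-4.3333) + (-3.5)·(3.6667) + (-1.5)·(2.6667) + (3.5)·(3.6667) + (-2.5)·(-4.3333)) / 5 = -3/5 = -0.6
  S[Y,Y] = ((-1.3333)·(-1.3333) + (-4.3333)·(-4.3333) + (3.6667)·(3.6667) + (2.6667)·(2.6667) + (3.6667)·(3.6667) + (-4.3333)·(-4.3333)) / 5 = 73.3333/5 = 14.6667
  S = [[8.3, -0.6],
 [-0.6, 14.6667]].

Step 3 — invert S. det(S) = 8.3·14.6667 - (-0.6)² = 121.3733.
  S^{-1} = (1/det) · [[d, -b], [-b, a]] = [[0.1208, 0.0049],
 [0.0049, 0.0684]].

Step 4 — quadratic form (x̄ - mu_0)^T · S^{-1} · (x̄ - mu_0):
  S^{-1} · (x̄ - mu_0) = (0.178, -0.0382),
  (x̄ - mu_0)^T · [...] = (1.5)·(0.178) + (-0.6667)·(-0.0382) = 0.2924.

Step 5 — scale by n: T² = 6 · 0.2924 = 1.7544.

T² ≈ 1.7544


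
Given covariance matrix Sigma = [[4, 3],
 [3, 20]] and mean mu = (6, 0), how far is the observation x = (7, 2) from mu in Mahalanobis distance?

Step 1 — centre the observation: (x - mu) = (1, 2).

Step 2 — invert Sigma. det(Sigma) = 4·20 - (3)² = 71.
  Sigma^{-1} = (1/det) · [[d, -b], [-b, a]] = [[0.2817, -0.0423],
 [-0.0423, 0.0563]].

Step 3 — form the quadratic (x - mu)^T · Sigma^{-1} · (x - mu):
  Sigma^{-1} · (x - mu) = (0.1972, 0.0704).
  (x - mu)^T · [Sigma^{-1} · (x - mu)] = (1)·(0.1972) + (2)·(0.0704) = 0.338.

Step 4 — take square root: d = √(0.338) ≈ 0.5814.

d(x, mu) = √(0.338) ≈ 0.5814


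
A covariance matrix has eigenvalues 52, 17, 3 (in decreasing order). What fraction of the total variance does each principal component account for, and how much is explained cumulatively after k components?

Step 1 — total variance = trace(Sigma) = Σ λ_i = 52 + 17 + 3 = 72.

Step 2 — fraction explained by component i = λ_i / Σ λ:
  PC1: 52/72 = 0.7222
  PC2: 17/72 = 0.2361
  PC3: 3/72 = 0.0417

Step 3 — cumulative fraction after k components = (λ_1 + ... + λ_k) / Σ λ:
  k = 1: 52/72 = 0.7222
  k = 2: (52 + 17)/72 = 69/72 = 0.9583
  k = 3: (52 + 17 + 3)/72 = 72/72 = 1

Summary (fraction, with percent):

explained: PC1 0.7222 (72.22%), PC2 0.2361 (23.61%), PC3 0.0417 (4.17%);  cumulative: 0.7222, 0.9583, 1


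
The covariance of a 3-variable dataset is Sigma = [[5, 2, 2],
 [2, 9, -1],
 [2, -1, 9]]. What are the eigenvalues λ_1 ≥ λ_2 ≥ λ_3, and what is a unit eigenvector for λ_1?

Step 1 — characteristic polynomial p(λ) = det(λI - Sigma) = λ³ - tr·λ² + c_1·λ - det, where tr = trace, c_1 = sum of the principal 2×2 minors, det = det(Sigma):
  tr = 5 + 9 + 9 = 23,
  c_1 = (5·9 - (2)²) + (5·9 - (2)²) + (9·9 - (-1)²) = 41 + 41 + 80 = 162,
  det = 5·(9·9 - (-1)²) - (2)·((2)·9 - (-1)·(2)) + (2)·((2)·(-1) - 9·(2)) = 5·(80) - (2)·(20) + (2)·(-20) = 320.
  So p(λ) = λ³ - 23λ² + 162λ - 320.
Step 2 — look for an integer root (rational root theorem: any rational root is an integer divisor of 320). Testing λ = 10:
  p(10) = 1000 - 2300 + 1620 - 320 = 0  ✓
  Dividing out (λ - 10): p(λ) = (λ - 10)(λ² - 13λ + 32).
Step 3 — remaining eigenvalues from the quadratic λ² - 13λ + 32 = 0:
  Δ = 13² - 4·32 = 169 - 128 = 41,  λ = (13 ± √41)/2 = (13 ± 6.4031)/2 ≈ 9.7016 or 3.2984.
  Sorted: λ_1 = 10,  λ_2 = 9.7016,  λ_3 = 3.2984  (check: sum = 23 = tr ✓).

Step 4 — unit eigenvector for λ_1 = 10: v spans the null space of (Sigma - λ_1 I), whose rows are
  r_1 = (-5, 2, 2),  r_2 = (2, -1, -1),  r_3 = (2, -1, -1).
  v is orthogonal to every row, so take v ∝ r_1 × r_2 = ((2)·(-1) - (2)·(-1), (2)·(2) - (-5)·(-1), (-5)·(-1) - (2)·(2)) = (0, -1, 1).
  Rescale (multiply by -1 so the first nonzero entry is positive): u = (0, 1, -1).
  ||u|| = √((0)² + (1)² + (-1)²) = √(2) ≈ 1.4142,  v_1 = u/||u|| ≈ (0, 0.7071, -0.7071) (||v_1|| = 1).

λ_1 = 10,  λ_2 = 9.7016,  λ_3 = 3.2984;  v_1 ≈ (0, 0.7071, -0.7071)


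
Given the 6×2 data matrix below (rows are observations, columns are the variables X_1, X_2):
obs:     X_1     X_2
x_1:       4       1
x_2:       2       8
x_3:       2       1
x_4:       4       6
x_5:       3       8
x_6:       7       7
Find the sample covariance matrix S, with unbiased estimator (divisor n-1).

Step 1 — column means:
  mean(X_1) = (4 + 2 + 2 + 4 + 3 + 7) / 6 = 22/6 = 3.6667
  mean(X_2) = (1 + 8 + 1 + 6 + 8 + 7) / 6 = 31/6 = 5.1667

Step 2 — sample covariance S[i,j] = (1/(n-1)) · Σ_k (x_{k,i} - mean_i) · (x_{k,j} - mean_j), with n-1 = 5.
  S[X_1,X_1] = ((0.3333)·(0.3333) + (-1.6667)·(-1.6667) + (-1.6667)·(-1.6667) + (0.3333)·(0.3333) + (-0.6667)·(-0.6667) + (3.3333)·(3.3333)) / 5 = 17.3333/5 = 3.4667
  S[X_1,X_2] = ((0.3333)·(-4.1667) + (-1.6667)·(2.8333) + (-1.6667)·(-4.1667) + (0.3333)·(0.8333) + (-0.6667)·(2.8333) + (3.3333)·(1.8333)) / 5 = 5.3333/5 = 1.0667
  S[X_2,X_2] = ((-4.1667)·(-4.1667) + (2.8333)·(2.8333) + (-4.1667)·(-4.1667) + (0.8333)·(0.8333) + (2.8333)·(2.8333) + (1.8333)·(1.8333)) / 5 = 54.8333/5 = 10.9667

S is symmetric (S[j,i] = S[i,j]). Assembling:

S = [[3.4667, 1.0667],
 [1.0667, 10.9667]]


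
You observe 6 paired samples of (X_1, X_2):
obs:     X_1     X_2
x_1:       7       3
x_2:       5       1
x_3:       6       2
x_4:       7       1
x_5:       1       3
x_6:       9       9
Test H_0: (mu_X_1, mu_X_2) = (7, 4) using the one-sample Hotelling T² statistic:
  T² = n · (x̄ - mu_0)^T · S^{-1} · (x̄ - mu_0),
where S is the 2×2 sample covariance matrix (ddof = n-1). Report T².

Step 1 — sample mean vector:
  mean(X_1) = (7 + 5 + 6 + 7 + 1 + 9) / 6 = 35/6 = 5.8333
  mean(X_2) = (3 + 1 + 2 + 1 + 3 + 9) / 6 = 19/6 = 3.1667
  x̄ = (5.8333, 3.1667),  deviation x̄ - mu_0 = (5.8333, 3.1667) - (7, 4) = (-1.1667, -0.8333).

Step 2 — sample covariance matrix, S[i,j] = (1/(n-1)) · Σ_k (x_{k,i} - mean_i) · (x_{k,j} - mean_j), divisor n-1 = 5:
  S[X_1,X_1] = ((1.1667)·(1.1667) + (-0.8333)·(-0.8333) + (0.1667)·(0.1667) + (1.1667)·(1.1667) + (-4.8333)·(-4.8333) + (3.1667)·(3.1667)) / 5 = 36.8333/5 = 7.3667
  S[X_1,X_2] = ((1.1667)·(-0.1667) + (-0.8333)·(-2.1667) + (0.1667)·(-1.1667) + (1.1667)·(-2.1667) + (-4.8333)·(-0.1667) + (3.1667)·(5.8333)) / 5 = 18.1667/5 = 3.6333
  S[X_2,X_2] = ((-0.1667)·(-0.1667) + (-2.1667)·(-2.1667) + (-1.1667)·(-1.1667) + (-2.1667)·(-2.1667) + (-0.1667)·(-0.1667) + (5.8333)·(5.8333)) / 5 = 44.8333/5 = 8.9667
  S = [[7.3667, 3.6333],
 [3.6333, 8.9667]].

Step 3 — invert S. det(S) = 7.3667·8.9667 - (3.6333)² = 52.8533.
  S^{-1} = (1/det) · [[d, -b], [-b, a]] = [[0.1697, -0.0687],
 [-0.0687, 0.1394]].

Step 4 — quadratic form (x̄ - mu_0)^T · S^{-1} · (x̄ - mu_0):
  S^{-1} · (x̄ - mu_0) = (-0.1406, -0.0359),
  (x̄ - mu_0)^T · [...] = (-1.1667)·(-0.1406) + (-0.8333)·(-0.0359) = 0.194.

Step 5 — scale by n: T² = 6 · 0.194 = 1.1642.

T² ≈ 1.1642


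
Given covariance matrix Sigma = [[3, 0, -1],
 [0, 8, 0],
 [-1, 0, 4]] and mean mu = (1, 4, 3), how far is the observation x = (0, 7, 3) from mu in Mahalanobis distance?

Step 1 — centre the observation: (x - mu) = (-1, 3, 0).

Step 2 — invert Sigma (cofactor / det for 3×3, or solve directly):
  Sigma^{-1} = [[0.3636, 0, 0.0909],
 [0, 0.125, 0],
 [0.0909, 0, 0.2727]].

Step 3 — form the quadratic (x - mu)^T · Sigma^{-1} · (x - mu):
  Sigma^{-1} · (x - mu) = (-0.3636, 0.375, -0.0909).
  (x - mu)^T · [Sigma^{-1} · (x - mu)] = (-1)·(-0.3636) + (3)·(0.375) + (0)·(-0.0909) = 1.4886.

Step 4 — take square root: d = √(1.4886) ≈ 1.2201.

d(x, mu) = √(1.4886) ≈ 1.2201


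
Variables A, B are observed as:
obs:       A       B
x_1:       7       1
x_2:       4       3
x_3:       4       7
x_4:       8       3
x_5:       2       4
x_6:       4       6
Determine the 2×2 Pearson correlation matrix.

Step 1 — column means:
  mean(A) = (7 + 4 + 4 + 8 + 2 + 4) / 6 = 29/6 = 4.8333
  mean(B) = (1 + 3 + 7 + 3 + 4 + 6) / 6 = 24/6 = 4

Step 2 — sample variances and covariances s[i,j] = (1/(n-1)) · Σ_k (x_{k,i} - mean_i) · (x_{k,j} - mean_j), with n-1 = 5:
  s[A,A] = ((2.1667)·(2.1667) + (-0.8333)·(-0.8333) + (-0.8333)·(-0.8333) + (3.1667)·(3.1667) + (-2.8333)·(-2.8333) + (-0.8333)·(-0.8333)) / 5 = 24.8333/5 = 4.9667
  s[A,B] = ((2.1667)·(-3) + (-0.8333)·(-1) + (-0.8333)·(3) + (3.1667)·(-1) + (-2.8333)·(0) + (-0.8333)·(2)) / 5 = -13/5 = -2.6
  s[B,B] = ((-3)·(-3) + (-1)·(-1) + (3)·(3) + (-1)·(-1) + (0)·(0) + (2)·(2)) / 5 = 24/5 = 4.8
  Sample standard deviations s_i = √(s[i,i]):
  s(A) = √(4.9667) = 2.2286
  s(B) = √(4.8) = 2.1909

Step 3 — r_{ij} = s_{ij} / (s_i · s_j):
  r[A,A] = 1 (diagonal).
  r[A,B] = -2.6 / (2.2286 · 2.1909) = -2.6 / 4.8826 = -0.5325
  r[B,B] = 1 (diagonal).

R is symmetric with unit diagonal. Assembling:

R = [[1, -0.5325],
 [-0.5325, 1]]


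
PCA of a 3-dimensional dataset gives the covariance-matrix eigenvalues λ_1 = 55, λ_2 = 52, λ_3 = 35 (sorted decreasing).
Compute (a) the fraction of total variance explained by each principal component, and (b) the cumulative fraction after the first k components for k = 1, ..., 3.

Step 1 — total variance = trace(Sigma) = Σ λ_i = 55 + 52 + 35 = 142.

Step 2 — fraction explained by component i = λ_i / Σ λ:
  PC1: 55/142 = 0.3873
  PC2: 52/142 = 0.3662
  PC3: 35/142 = 0.2465

Step 3 — cumulative fraction after k components = (λ_1 + ... + λ_k) / Σ λ:
  k = 1: 55/142 = 0.3873
  k = 2: (55 + 52)/142 = 107/142 = 0.7535
  k = 3: (55 + 52 + 35)/142 = 142/142 = 1

Summary (fraction, with percent):

explained: PC1 0.3873 (38.73%), PC2 0.3662 (36.62%), PC3 0.2465 (24.65%);  cumulative: 0.3873, 0.7535, 1


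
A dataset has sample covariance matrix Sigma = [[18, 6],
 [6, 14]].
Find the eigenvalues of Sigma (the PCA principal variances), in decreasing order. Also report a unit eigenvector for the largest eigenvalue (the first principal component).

Step 1 — characteristic polynomial of 2×2 Sigma:
  det(Sigma - λI) = λ² - trace · λ + det = 0.
  trace = 18 + 14 = 32, det = 18·14 - (6)² = 216.
Step 2 — discriminant:
  Δ = trace² - 4·det = 1024 - 864 = 160.
Step 3 — eigenvalues:
  λ = (trace ± √Δ)/2 = (32 ± 12.6491)/2,
  λ_1 = 22.3246,  λ_2 = 9.6754.

Step 4 — unit eigenvector for λ_1: solve (Sigma - λ_1 I)v = 0. First row:
  (18 - 22.3246)·v_x + (6)·v_y = 0, i.e. (-4.3246)·v_x + (6)·v_y = 0,
  so v ∝ (b, λ_1 - a) = (6, 4.3246) = u.
  ||u|| = √((6)² + (4.3246)²) = √(54.7018) ≈ 7.3961,
  v_1 = u/||u|| ≈ (0.8112, 0.5847) (||v_1|| = 1).

λ_1 = 22.3246,  λ_2 = 9.6754;  v_1 ≈ (0.8112, 0.5847)


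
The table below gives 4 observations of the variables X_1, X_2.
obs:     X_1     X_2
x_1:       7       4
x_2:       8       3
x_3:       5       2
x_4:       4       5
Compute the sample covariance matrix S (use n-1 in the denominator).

Step 1 — column means:
  mean(X_1) = (7 + 8 + 5 + 4) / 4 = 24/4 = 6
  mean(X_2) = (4 + 3 + 2 + 5) / 4 = 14/4 = 3.5

Step 2 — sample covariance S[i,j] = (1/(n-1)) · Σ_k (x_{k,i} - mean_i) · (x_{k,j} - mean_j), with n-1 = 3.
  S[X_1,X_1] = ((1)·(1) + (2)·(2) + (-1)·(-1) + (-2)·(-2)) / 3 = 10/3 = 3.3333
  S[X_1,X_2] = ((1)·(0.5) + (2)·(-0.5) + (-1)·(-1.5) + (-2)·(1.5)) / 3 = -2/3 = -0.6667
  S[X_2,X_2] = ((0.5)·(0.5) + (-0.5)·(-0.5) + (-1.5)·(-1.5) + (1.5)·(1.5)) / 3 = 5/3 = 1.6667

S is symmetric (S[j,i] = S[i,j]). Assembling:

S = [[3.3333, -0.6667],
 [-0.6667, 1.6667]]


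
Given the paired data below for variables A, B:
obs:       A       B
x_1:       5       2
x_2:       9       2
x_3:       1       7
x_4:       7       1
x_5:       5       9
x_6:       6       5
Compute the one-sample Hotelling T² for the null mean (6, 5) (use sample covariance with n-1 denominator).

Step 1 — sample mean vector:
  mean(A) = (5 + 9 + 1 + 7 + 5 + 6) / 6 = 33/6 = 5.5
  mean(B) = (2 + 2 + 7 + 1 + 9 + 5) / 6 = 26/6 = 4.3333
  x̄ = (5.5, 4.3333),  deviation x̄ - mu_0 = (5.5, 4.3333) - (6, 5) = (-0.5, -0.6667).

Step 2 — sample covariance matrix, S[i,j] = (1/(n-1)) · Σ_k (x_{k,i} - mean_i) · (x_{k,j} - mean_j), divisor n-1 = 5:
  S[A,A] = ((-0.5)·(-0.5) + (3.5)·(3.5) + (-4.5)·(-4.5) + (1.5)·(1.5) + (-0.5)·(-0.5) + (0.5)·(0.5)) / 5 = 35.5/5 = 7.1
  S[A,B] = ((-0.5)·(-2.3333) + (3.5)·(-2.3333) + (-4.5)·(2.6667) + (1.5)·(-3.3333) + (-0.5)·(4.6667) + (0.5)·(0.6667)) / 5 = -26/5 = -5.2
  S[B,B] = ((-2.3333)·(-2.3333) + (-2.3333)·(-2.3333) + (2.6667)·(2.6667) + (-3.3333)·(-3.3333) + (4.6667)·(4.6667) + (0.6667)·(0.6667)) / 5 = 51.3333/5 = 10.2667
  S = [[7.1, -5.2],
 [-5.2, 10.2667]].

Step 3 — invert S. det(S) = 7.1·10.2667 - (-5.2)² = 45.8533.
  S^{-1} = (1/det) · [[d, -b], [-b, a]] = [[0.2239, 0.1134],
 [0.1134, 0.1548]].

Step 4 — quadratic form (x̄ - mu_0)^T · S^{-1} · (x̄ - mu_0):
  S^{-1} · (x̄ - mu_0) = (-0.1876, -0.1599),
  (x̄ - mu_0)^T · [...] = (-0.5)·(-0.1876) + (-0.6667)·(-0.1599) = 0.2004.

Step 5 — scale by n: T² = 6 · 0.2004 = 1.2024.

T² ≈ 1.2024


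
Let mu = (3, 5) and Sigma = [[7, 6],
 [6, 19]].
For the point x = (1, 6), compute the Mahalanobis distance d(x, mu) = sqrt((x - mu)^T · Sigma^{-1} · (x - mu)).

Step 1 — centre the observation: (x - mu) = (-2, 1).

Step 2 — invert Sigma. det(Sigma) = 7·19 - (6)² = 97.
  Sigma^{-1} = (1/det) · [[d, -b], [-b, a]] = [[0.1959, -0.0619],
 [-0.0619, 0.0722]].

Step 3 — form the quadratic (x - mu)^T · Sigma^{-1} · (x - mu):
  Sigma^{-1} · (x - mu) = (-0.4536, 0.1959).
  (x - mu)^T · [Sigma^{-1} · (x - mu)] = (-2)·(-0.4536) + (1)·(0.1959) = 1.1031.

Step 4 — take square root: d = √(1.1031) ≈ 1.0503.

d(x, mu) = √(1.1031) ≈ 1.0503


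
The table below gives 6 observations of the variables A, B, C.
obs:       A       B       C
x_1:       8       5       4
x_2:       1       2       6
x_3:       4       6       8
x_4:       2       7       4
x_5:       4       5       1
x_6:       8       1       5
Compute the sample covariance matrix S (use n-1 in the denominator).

Step 1 — column means:
  mean(A) = (8 + 1 + 4 + 2 + 4 + 8) / 6 = 27/6 = 4.5
  mean(B) = (5 + 2 + 6 + 7 + 5 + 1) / 6 = 26/6 = 4.3333
  mean(C) = (4 + 6 + 8 + 4 + 1 + 5) / 6 = 28/6 = 4.6667

Step 2 — sample covariance S[i,j] = (1/(n-1)) · Σ_k (x_{k,i} - mean_i) · (x_{k,j} - mean_j), with n-1 = 5.
  S[A,A] = ((3.5)·(3.5) + (-3.5)·(-3.5) + (-0.5)·(-0.5) + (-2.5)·(-2.5) + (-0.5)·(-0.5) + (3.5)·(3.5)) / 5 = 43.5/5 = 8.7
  S[A,B] = ((3.5)·(0.6667) + (-3.5)·(-2.3333) + (-0.5)·(1.6667) + (-2.5)·(2.6667) + (-0.5)·(0.6667) + (3.5)·(-3.3333)) / 5 = -9/5 = -1.8
  S[A,C] = ((3.5)·(-0.6667) + (-3.5)·(1.3333) + (-0.5)·(3.3333) + (-2.5)·(-0.6667) + (-0.5)·(-3.6667) + (3.5)·(0.3333)) / 5 = -4/5 = -0.8
  S[B,B] = ((0.6667)·(0.6667) + (-2.3333)·(-2.3333) + (1.6667)·(1.6667) + (2.6667)·(2.6667) + (0.6667)·(0.6667) + (-3.3333)·(-3.3333)) / 5 = 27.3333/5 = 5.4667
  S[B,C] = ((0.6667)·(-0.6667) + (-2.3333)·(1.3333) + (1.6667)·(3.3333) + (2.6667)·(-0.6667) + (0.6667)·(-3.6667) + (-3.3333)·(0.3333)) / 5 = -3.3333/5 = -0.6667
  S[C,C] = ((-0.6667)·(-0.6667) + (1.3333)·(1.3333) + (3.3333)·(3.3333) + (-0.6667)·(-0.6667) + (-3.6667)·(-3.6667) + (0.3333)·(0.3333)) / 5 = 27.3333/5 = 5.4667

S is symmetric (S[j,i] = S[i,j]). Assembling:

S = [[8.7, -1.8, -0.8],
 [-1.8, 5.4667, -0.6667],
 [-0.8, -0.6667, 5.4667]]


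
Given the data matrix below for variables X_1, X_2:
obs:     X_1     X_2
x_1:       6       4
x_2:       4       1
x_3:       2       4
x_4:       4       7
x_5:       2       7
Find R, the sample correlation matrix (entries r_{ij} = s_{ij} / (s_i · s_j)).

Step 1 — column means:
  mean(X_1) = (6 + 4 + 2 + 4 + 2) / 5 = 18/5 = 3.6
  mean(X_2) = (4 + 1 + 4 + 7 + 7) / 5 = 23/5 = 4.6

Step 2 — sample variances and covariances s[i,j] = (1/(n-1)) · Σ_k (x_{k,i} - mean_i) · (x_{k,j} - mean_j), with n-1 = 4:
  s[X_1,X_1] = ((2.4)·(2.4) + (0.4)·(0.4) + (-1.6)·(-1.6) + (0.4)·(0.4) + (-1.6)·(-1.6)) / 4 = 11.2/4 = 2.8
  s[X_1,X_2] = ((2.4)·(-0.6) + (0.4)·(-3.6) + (-1.6)·(-0.6) + (0.4)·(2.4) + (-1.6)·(2.4)) / 4 = -4.8/4 = -1.2
  s[X_2,X_2] = ((-0.6)·(-0.6) + (-3.6)·(-3.6) + (-0.6)·(-0.6) + (2.4)·(2.4) + (2.4)·(2.4)) / 4 = 25.2/4 = 6.3
  Sample standard deviations s_i = √(s[i,i]):
  s(X_1) = √(2.8) = 1.6733
  s(X_2) = √(6.3) = 2.51

Step 3 — r_{ij} = s_{ij} / (s_i · s_j):
  r[X_1,X_1] = 1 (diagonal).
  r[X_1,X_2] = -1.2 / (1.6733 · 2.51) = -1.2 / 4.2 = -0.2857
  r[X_2,X_2] = 1 (diagonal).

R is symmetric with unit diagonal. Assembling:

R = [[1, -0.2857],
 [-0.2857, 1]]


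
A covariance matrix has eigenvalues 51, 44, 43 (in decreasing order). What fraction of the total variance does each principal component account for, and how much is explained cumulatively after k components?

Step 1 — total variance = trace(Sigma) = Σ λ_i = 51 + 44 + 43 = 138.

Step 2 — fraction explained by component i = λ_i / Σ λ:
  PC1: 51/138 = 0.3696
  PC2: 44/138 = 0.3188
  PC3: 43/138 = 0.3116

Step 3 — cumulative fraction after k components = (λ_1 + ... + λ_k) / Σ λ:
  k = 1: 51/138 = 0.3696
  k = 2: (51 + 44)/138 = 95/138 = 0.6884
  k = 3: (51 + 44 + 43)/138 = 138/138 = 1

Summary (fraction, with percent):

explained: PC1 0.3696 (36.96%), PC2 0.3188 (31.88%), PC3 0.3116 (31.16%);  cumulative: 0.3696, 0.6884, 1


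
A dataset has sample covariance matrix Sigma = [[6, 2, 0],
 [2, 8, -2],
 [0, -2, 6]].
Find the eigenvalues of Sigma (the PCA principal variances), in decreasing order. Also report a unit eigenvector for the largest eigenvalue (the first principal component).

Step 1 — characteristic polynomial p(λ) = det(λI - Sigma) = λ³ - tr·λ² + c_1·λ - det, where tr = trace, c_1 = sum of the principal 2×2 minors, det = det(Sigma):
  tr = 6 + 8 + 6 = 20,
  c_1 = (6·8 - (2)²) + (6·6 - (0)²) + (8·6 - (-2)²) = 44 + 36 + 44 = 124,
  det = 6·(8·6 - (-2)²) - (2)·((2)·6 - (-2)·(0)) + (0)·((2)·(-2) - 8·(0)) = 6·(44) - (2)·(12) + (0)·(-4) = 240.
  So p(λ) = λ³ - 20λ² + 124λ - 240.
Step 2 — look for an integer root (rational root theorem: any rational root is an integer divisor of 240). Testing λ = 4:
  p(4) = 64 - 320 + 496 - 240 = 0  ✓
  Dividing out (λ - 4): p(λ) = (λ - 4)(λ² - 16λ + 60).
Step 3 — remaining eigenvalues from the quadratic λ² - 16λ + 60 = 0:
  Δ = 16² - 4·60 = 256 - 240 = 16,  λ = (16 ± √16)/2 = (16 ± 4)/2 = 10 or 6.
  Sorted: λ_1 = 10,  λ_2 = 6,  λ_3 = 4  (check: sum = 20 = tr ✓).

Step 4 — unit eigenvector for λ_1 = 10: v spans the null space of (Sigma - λ_1 I), whose rows are
  r_1 = (-4, 2, 0),  r_2 = (2, -2, -2),  r_3 = (0, -2, -4).
  v is orthogonal to every row, so take v ∝ r_1 × r_2 = ((2)·(-2) - (0)·(-2), (0)·(2) - (-4)·(-2), (-4)·(-2) - (2)·(2)) = (-4, -8, 4).
  Rescale (divide by 4; multiply by -1 so the first nonzero entry is positive): u = (1, 2, -1).
  ||u|| = √((1)² + (2)² + (-1)²) = √(6) ≈ 2.4495,  v_1 = u/||u|| ≈ (0.4082, 0.8165, -0.4082) (||v_1|| = 1).

λ_1 = 10,  λ_2 = 6,  λ_3 = 4;  v_1 ≈ (0.4082, 0.8165, -0.4082)


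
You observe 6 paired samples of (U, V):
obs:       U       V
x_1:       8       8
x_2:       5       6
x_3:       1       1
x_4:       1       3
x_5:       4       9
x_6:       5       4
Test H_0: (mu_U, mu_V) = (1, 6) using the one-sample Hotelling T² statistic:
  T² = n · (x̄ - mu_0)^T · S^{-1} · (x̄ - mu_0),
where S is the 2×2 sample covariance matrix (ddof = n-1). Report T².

Step 1 — sample mean vector:
  mean(U) = (8 + 5 + 1 + 1 + 4 + 5) / 6 = 24/6 = 4
  mean(V) = (8 + 6 + 1 + 3 + 9 + 4) / 6 = 31/6 = 5.1667
  x̄ = (4, 5.1667),  deviation x̄ - mu_0 = (4, 5.1667) - (1, 6) = (3, -0.8333).

Step 2 — sample covariance matrix, S[i,j] = (1/(n-1)) · Σ_k (x_{k,i} - mean_i) · (x_{k,j} - mean_j), divisor n-1 = 5:
  S[U,U] = ((4)·(4) + (1)·(1) + (-3)·(-3) + (-3)·(-3) + (0)·(0) + (1)·(1)) / 5 = 36/5 = 7.2
  S[U,V] = ((4)·(2.8333) + (1)·(0.8333) + (-3)·(-4.1667) + (-3)·(-2.1667) + (0)·(3.8333) + (1)·(-1.1667)) / 5 = 30/5 = 6
  S[V,V] = ((2.8333)·(2.8333) + (0.8333)·(0.8333) + (-4.1667)·(-4.1667) + (-2.1667)·(-2.1667) + (3.8333)·(3.8333) + (-1.1667)·(-1.1667)) / 5 = 46.8333/5 = 9.3667
  S = [[7.2, 6],
 [6, 9.3667]].

Step 3 — invert S. det(S) = 7.2·9.3667 - (6)² = 31.44.
  S^{-1} = (1/det) · [[d, -b], [-b, a]] = [[0.2979, -0.1908],
 [-0.1908, 0.229]].

Step 4 — quadratic form (x̄ - mu_0)^T · S^{-1} · (x̄ - mu_0):
  S^{-1} · (x̄ - mu_0) = (1.0528, -0.7634),
  (x̄ - mu_0)^T · [...] = (3)·(1.0528) + (-0.8333)·(-0.7634) = 3.7945.

Step 5 — scale by n: T² = 6 · 3.7945 = 22.7672.

T² ≈ 22.7672


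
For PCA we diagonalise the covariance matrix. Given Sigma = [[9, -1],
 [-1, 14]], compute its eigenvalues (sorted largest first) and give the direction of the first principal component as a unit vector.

Step 1 — characteristic polynomial of 2×2 Sigma:
  det(Sigma - λI) = λ² - trace · λ + det = 0.
  trace = 9 + 14 = 23, det = 9·14 - (-1)² = 125.
Step 2 — discriminant:
  Δ = trace² - 4·det = 529 - 500 = 29.
Step 3 — eigenvalues:
  λ = (trace ± √Δ)/2 = (23 ± 5.3852)/2,
  λ_1 = 14.1926,  λ_2 = 8.8074.

Step 4 — unit eigenvector for λ_1: solve (Sigma - λ_1 I)v = 0. First row:
  (9 - 14.1926)·v_x + (-1)·v_y = 0, i.e. (-5.1926)·v_x + (-1)·v_y = 0,
  so v ∝ (b, λ_1 - a) = (-1, 5.1926); multiply by -1 so the first entry is positive: u = (1, -5.1926).
  ||u|| = √((1)² + (-5.1926)²) = √(27.9629) ≈ 5.288,
  v_1 = u/||u|| ≈ (0.1891, -0.982) (||v_1|| = 1).

λ_1 = 14.1926,  λ_2 = 8.8074;  v_1 ≈ (0.1891, -0.982)


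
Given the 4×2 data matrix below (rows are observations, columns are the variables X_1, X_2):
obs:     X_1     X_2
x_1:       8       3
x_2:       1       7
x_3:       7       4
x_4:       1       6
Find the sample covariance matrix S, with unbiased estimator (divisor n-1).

Step 1 — column means:
  mean(X_1) = (8 + 1 + 7 + 1) / 4 = 17/4 = 4.25
  mean(X_2) = (3 + 7 + 4 + 6) / 4 = 20/4 = 5

Step 2 — sample covariance S[i,j] = (1/(n-1)) · Σ_k (x_{k,i} - mean_i) · (x_{k,j} - mean_j), with n-1 = 3.
  S[X_1,X_1] = ((3.75)·(3.75) + (-3.25)·(-3.25) + (2.75)·(2.75) + (-3.25)·(-3.25)) / 3 = 42.75/3 = 14.25
  S[X_1,X_2] = ((3.75)·(-2) + (-3.25)·(2) + (2.75)·(-1) + (-3.25)·(1)) / 3 = -20/3 = -6.6667
  S[X_2,X_2] = ((-2)·(-2) + (2)·(2) + (-1)·(-1) + (1)·(1)) / 3 = 10/3 = 3.3333

S is symmetric (S[j,i] = S[i,j]). Assembling:

S = [[14.25, -6.6667],
 [-6.6667, 3.3333]]
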